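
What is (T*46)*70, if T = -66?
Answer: -212520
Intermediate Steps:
(T*46)*70 = -66*46*70 = -3036*70 = -212520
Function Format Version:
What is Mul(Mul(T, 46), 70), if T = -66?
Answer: -212520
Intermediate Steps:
Mul(Mul(T, 46), 70) = Mul(Mul(-66, 46), 70) = Mul(-3036, 70) = -212520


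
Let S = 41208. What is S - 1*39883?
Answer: 1325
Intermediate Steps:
S - 1*39883 = 41208 - 1*39883 = 41208 - 39883 = 1325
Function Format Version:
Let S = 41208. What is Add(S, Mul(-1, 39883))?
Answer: 1325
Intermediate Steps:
Add(S, Mul(-1, 39883)) = Add(41208, Mul(-1, 39883)) = Add(41208, -39883) = 1325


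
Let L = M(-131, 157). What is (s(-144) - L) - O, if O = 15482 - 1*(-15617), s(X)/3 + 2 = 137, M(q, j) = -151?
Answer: -30543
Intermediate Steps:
s(X) = 405 (s(X) = -6 + 3*137 = -6 + 411 = 405)
L = -151
O = 31099 (O = 15482 + 15617 = 31099)
(s(-144) - L) - O = (405 - 1*(-151)) - 1*31099 = (405 + 151) - 31099 = 556 - 31099 = -30543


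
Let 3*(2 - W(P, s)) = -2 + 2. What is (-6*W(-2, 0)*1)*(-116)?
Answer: 1392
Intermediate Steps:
W(P, s) = 2 (W(P, s) = 2 - (-2 + 2)/3 = 2 - ⅓*0 = 2 + 0 = 2)
(-6*W(-2, 0)*1)*(-116) = (-6*2*1)*(-116) = -12*1*(-116) = -12*(-116) = 1392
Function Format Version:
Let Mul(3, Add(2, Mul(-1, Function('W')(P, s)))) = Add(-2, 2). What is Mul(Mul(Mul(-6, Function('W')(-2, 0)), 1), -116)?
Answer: 1392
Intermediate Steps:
Function('W')(P, s) = 2 (Function('W')(P, s) = Add(2, Mul(Rational(-1, 3), Add(-2, 2))) = Add(2, Mul(Rational(-1, 3), 0)) = Add(2, 0) = 2)
Mul(Mul(Mul(-6, Function('W')(-2, 0)), 1), -116) = Mul(Mul(Mul(-6, 2), 1), -116) = Mul(Mul(-12, 1), -116) = Mul(-12, -116) = 1392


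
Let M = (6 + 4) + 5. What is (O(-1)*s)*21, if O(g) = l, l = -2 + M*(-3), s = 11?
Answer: -10857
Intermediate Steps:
M = 15 (M = 10 + 5 = 15)
l = -47 (l = -2 + 15*(-3) = -2 - 45 = -47)
O(g) = -47
(O(-1)*s)*21 = -47*11*21 = -517*21 = -10857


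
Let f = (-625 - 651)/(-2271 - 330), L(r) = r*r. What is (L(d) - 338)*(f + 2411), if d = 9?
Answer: -1611977759/2601 ≈ -6.1975e+5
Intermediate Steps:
L(r) = r**2
f = 1276/2601 (f = -1276/(-2601) = -1276*(-1/2601) = 1276/2601 ≈ 0.49058)
(L(d) - 338)*(f + 2411) = (9**2 - 338)*(1276/2601 + 2411) = (81 - 338)*(6272287/2601) = -257*6272287/2601 = -1611977759/2601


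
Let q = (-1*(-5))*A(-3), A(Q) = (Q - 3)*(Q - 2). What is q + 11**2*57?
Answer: 7047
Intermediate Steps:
A(Q) = (-3 + Q)*(-2 + Q)
q = 150 (q = (-1*(-5))*(6 + (-3)**2 - 5*(-3)) = 5*(6 + 9 + 15) = 5*30 = 150)
q + 11**2*57 = 150 + 11**2*57 = 150 + 121*57 = 150 + 6897 = 7047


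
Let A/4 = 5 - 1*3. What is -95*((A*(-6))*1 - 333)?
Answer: 36195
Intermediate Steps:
A = 8 (A = 4*(5 - 1*3) = 4*(5 - 3) = 4*2 = 8)
-95*((A*(-6))*1 - 333) = -95*((8*(-6))*1 - 333) = -95*(-48*1 - 333) = -95*(-48 - 333) = -95*(-381) = 36195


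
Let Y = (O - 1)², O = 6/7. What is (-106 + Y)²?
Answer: 26967249/2401 ≈ 11232.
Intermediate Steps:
O = 6/7 (O = 6*(⅐) = 6/7 ≈ 0.85714)
Y = 1/49 (Y = (6/7 - 1)² = (-⅐)² = 1/49 ≈ 0.020408)
(-106 + Y)² = (-106 + 1/49)² = (-5193/49)² = 26967249/2401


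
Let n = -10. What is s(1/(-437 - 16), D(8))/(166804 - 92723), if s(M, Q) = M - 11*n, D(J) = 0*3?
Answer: 49829/33558693 ≈ 0.0014848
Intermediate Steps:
D(J) = 0
s(M, Q) = 110 + M (s(M, Q) = M - 11*(-10) = M + 110 = 110 + M)
s(1/(-437 - 16), D(8))/(166804 - 92723) = (110 + 1/(-437 - 16))/(166804 - 92723) = (110 + 1/(-453))/74081 = (110 - 1/453)*(1/74081) = (49829/453)*(1/74081) = 49829/33558693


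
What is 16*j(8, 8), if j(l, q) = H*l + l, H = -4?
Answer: -384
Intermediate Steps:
j(l, q) = -3*l (j(l, q) = -4*l + l = -3*l)
16*j(8, 8) = 16*(-3*8) = 16*(-24) = -384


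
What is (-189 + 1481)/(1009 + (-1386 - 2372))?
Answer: -1292/2749 ≈ -0.46999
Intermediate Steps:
(-189 + 1481)/(1009 + (-1386 - 2372)) = 1292/(1009 - 3758) = 1292/(-2749) = 1292*(-1/2749) = -1292/2749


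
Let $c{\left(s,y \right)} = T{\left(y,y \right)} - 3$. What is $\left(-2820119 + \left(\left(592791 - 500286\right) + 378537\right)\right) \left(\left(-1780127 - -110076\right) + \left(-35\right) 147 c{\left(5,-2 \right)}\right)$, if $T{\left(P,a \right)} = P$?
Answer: $3862648387102$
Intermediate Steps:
$c{\left(s,y \right)} = -3 + y$ ($c{\left(s,y \right)} = y - 3 = -3 + y$)
$\left(-2820119 + \left(\left(592791 - 500286\right) + 378537\right)\right) \left(\left(-1780127 - -110076\right) + \left(-35\right) 147 c{\left(5,-2 \right)}\right) = \left(-2820119 + \left(\left(592791 - 500286\right) + 378537\right)\right) \left(\left(-1780127 - -110076\right) + \left(-35\right) 147 \left(-3 - 2\right)\right) = \left(-2820119 + \left(92505 + 378537\right)\right) \left(\left(-1780127 + 110076\right) - -25725\right) = \left(-2820119 + 471042\right) \left(-1670051 + 25725\right) = \left(-2349077\right) \left(-1644326\right) = 3862648387102$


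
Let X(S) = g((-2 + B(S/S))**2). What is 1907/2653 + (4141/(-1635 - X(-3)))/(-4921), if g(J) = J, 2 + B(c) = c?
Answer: 2205550363/3066156996 ≈ 0.71932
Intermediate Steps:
B(c) = -2 + c
X(S) = 9 (X(S) = (-2 + (-2 + S/S))**2 = (-2 + (-2 + 1))**2 = (-2 - 1)**2 = (-3)**2 = 9)
1907/2653 + (4141/(-1635 - X(-3)))/(-4921) = 1907/2653 + (4141/(-1635 - 1*9))/(-4921) = 1907*(1/2653) + (4141/(-1635 - 9))*(-1/4921) = 1907/2653 + (4141/(-1644))*(-1/4921) = 1907/2653 + (4141*(-1/1644))*(-1/4921) = 1907/2653 - 4141/1644*(-1/4921) = 1907/2653 + 4141/8090124 = 2205550363/3066156996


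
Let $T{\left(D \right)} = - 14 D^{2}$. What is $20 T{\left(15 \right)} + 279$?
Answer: $-62721$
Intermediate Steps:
$20 T{\left(15 \right)} + 279 = 20 \left(- 14 \cdot 15^{2}\right) + 279 = 20 \left(\left(-14\right) 225\right) + 279 = 20 \left(-3150\right) + 279 = -63000 + 279 = -62721$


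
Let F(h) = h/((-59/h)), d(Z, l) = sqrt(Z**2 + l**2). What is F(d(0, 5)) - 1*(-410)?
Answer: 24165/59 ≈ 409.58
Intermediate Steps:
F(h) = -h**2/59 (F(h) = h*(-h/59) = -h**2/59)
F(d(0, 5)) - 1*(-410) = -(sqrt(0**2 + 5**2))**2/59 - 1*(-410) = -(sqrt(0 + 25))**2/59 + 410 = -(sqrt(25))**2/59 + 410 = -1/59*5**2 + 410 = -1/59*25 + 410 = -25/59 + 410 = 24165/59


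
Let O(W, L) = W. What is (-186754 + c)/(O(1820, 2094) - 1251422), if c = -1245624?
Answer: 716189/624801 ≈ 1.1463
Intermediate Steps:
(-186754 + c)/(O(1820, 2094) - 1251422) = (-186754 - 1245624)/(1820 - 1251422) = -1432378/(-1249602) = -1432378*(-1/1249602) = 716189/624801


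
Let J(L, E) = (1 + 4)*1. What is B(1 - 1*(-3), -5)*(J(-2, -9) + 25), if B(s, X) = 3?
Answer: 90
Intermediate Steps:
J(L, E) = 5 (J(L, E) = 5*1 = 5)
B(1 - 1*(-3), -5)*(J(-2, -9) + 25) = 3*(5 + 25) = 3*30 = 90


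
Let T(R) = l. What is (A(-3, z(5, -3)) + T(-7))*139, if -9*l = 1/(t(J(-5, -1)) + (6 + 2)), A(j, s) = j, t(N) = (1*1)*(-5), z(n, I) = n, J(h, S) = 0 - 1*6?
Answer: -11398/27 ≈ -422.15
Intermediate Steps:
J(h, S) = -6 (J(h, S) = 0 - 6 = -6)
t(N) = -5 (t(N) = 1*(-5) = -5)
l = -1/27 (l = -1/(9*(-5 + (6 + 2))) = -1/(9*(-5 + 8)) = -⅑/3 = -⅑*⅓ = -1/27 ≈ -0.037037)
T(R) = -1/27
(A(-3, z(5, -3)) + T(-7))*139 = (-3 - 1/27)*139 = -82/27*139 = -11398/27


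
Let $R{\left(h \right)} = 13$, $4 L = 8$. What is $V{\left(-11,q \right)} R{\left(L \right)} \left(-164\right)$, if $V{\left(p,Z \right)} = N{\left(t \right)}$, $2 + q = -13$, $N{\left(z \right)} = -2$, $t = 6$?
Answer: $4264$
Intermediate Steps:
$L = 2$ ($L = \frac{1}{4} \cdot 8 = 2$)
$q = -15$ ($q = -2 - 13 = -15$)
$V{\left(p,Z \right)} = -2$
$V{\left(-11,q \right)} R{\left(L \right)} \left(-164\right) = \left(-2\right) 13 \left(-164\right) = \left(-26\right) \left(-164\right) = 4264$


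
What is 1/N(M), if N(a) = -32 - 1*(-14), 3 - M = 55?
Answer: -1/18 ≈ -0.055556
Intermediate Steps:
M = -52 (M = 3 - 1*55 = 3 - 55 = -52)
N(a) = -18 (N(a) = -32 + 14 = -18)
1/N(M) = 1/(-18) = -1/18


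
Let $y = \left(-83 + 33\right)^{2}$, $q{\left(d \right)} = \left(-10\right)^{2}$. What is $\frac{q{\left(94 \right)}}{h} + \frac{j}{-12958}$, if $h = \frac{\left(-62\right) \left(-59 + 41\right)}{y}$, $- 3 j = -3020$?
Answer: $\frac{13057970}{58311} \approx 223.94$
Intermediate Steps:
$j = \frac{3020}{3}$ ($j = \left(- \frac{1}{3}\right) \left(-3020\right) = \frac{3020}{3} \approx 1006.7$)
$q{\left(d \right)} = 100$
$y = 2500$ ($y = \left(-50\right)^{2} = 2500$)
$h = \frac{279}{625}$ ($h = \frac{\left(-62\right) \left(-59 + 41\right)}{2500} = \left(-62\right) \left(-18\right) \frac{1}{2500} = 1116 \cdot \frac{1}{2500} = \frac{279}{625} \approx 0.4464$)
$\frac{q{\left(94 \right)}}{h} + \frac{j}{-12958} = \frac{100}{\frac{279}{625}} + \frac{3020}{3 \left(-12958\right)} = 100 \cdot \frac{625}{279} + \frac{3020}{3} \left(- \frac{1}{12958}\right) = \frac{62500}{279} - \frac{1510}{19437} = \frac{13057970}{58311}$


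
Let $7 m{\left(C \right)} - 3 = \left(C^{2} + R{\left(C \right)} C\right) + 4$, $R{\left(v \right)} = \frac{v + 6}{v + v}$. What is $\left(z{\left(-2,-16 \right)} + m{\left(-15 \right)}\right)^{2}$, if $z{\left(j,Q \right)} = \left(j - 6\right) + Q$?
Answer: $\frac{289}{4} \approx 72.25$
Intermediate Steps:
$R{\left(v \right)} = \frac{6 + v}{2 v}$
$z{\left(j,Q \right)} = -6 + Q + j$ ($z{\left(j,Q \right)} = \left(-6 + j\right) + Q = -6 + Q + j$)
$m{\left(C \right)} = \frac{10}{7} + \frac{C^{2}}{7} + \frac{C}{14}$ ($m{\left(C \right)} = \frac{3}{7} + \frac{\left(C^{2} + \frac{6 + C}{2 C} C\right) + 4}{7} = \frac{3}{7} + \frac{\left(C^{2} + \left(3 + \frac{C}{2}\right)\right) + 4}{7} = \frac{3}{7} + \frac{\left(3 + C^{2} + \frac{C}{2}\right) + 4}{7} = \frac{3}{7} + \frac{7 + C^{2} + \frac{C}{2}}{7} = \frac{3}{7} + \left(1 + \frac{C^{2}}{7} + \frac{C}{14}\right) = \frac{10}{7} + \frac{C^{2}}{7} + \frac{C}{14}$)
$\left(z{\left(-2,-16 \right)} + m{\left(-15 \right)}\right)^{2} = \left(\left(-6 - 16 - 2\right) + \left(\frac{10}{7} + \frac{\left(-15\right)^{2}}{7} + \frac{1}{14} \left(-15\right)\right)\right)^{2} = \left(-24 + \left(\frac{10}{7} + \frac{1}{7} \cdot 225 - \frac{15}{14}\right)\right)^{2} = \left(-24 + \left(\frac{10}{7} + \frac{225}{7} - \frac{15}{14}\right)\right)^{2} = \left(-24 + \frac{65}{2}\right)^{2} = \left(\frac{17}{2}\right)^{2} = \frac{289}{4}$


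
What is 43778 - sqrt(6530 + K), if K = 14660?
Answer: 43778 - sqrt(21190) ≈ 43632.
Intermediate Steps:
43778 - sqrt(6530 + K) = 43778 - sqrt(6530 + 14660) = 43778 - sqrt(21190)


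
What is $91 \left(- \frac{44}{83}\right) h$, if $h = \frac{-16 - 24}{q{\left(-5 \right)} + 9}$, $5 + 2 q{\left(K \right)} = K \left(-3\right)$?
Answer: $\frac{11440}{83} \approx 137.83$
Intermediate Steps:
$q{\left(K \right)} = - \frac{5}{2} - \frac{3 K}{2}$ ($q{\left(K \right)} = - \frac{5}{2} + \frac{K \left(-3\right)}{2} = - \frac{5}{2} + \frac{\left(-3\right) K}{2} = - \frac{5}{2} - \frac{3 K}{2}$)
$h = - \frac{20}{7}$ ($h = \frac{-16 - 24}{\left(- \frac{5}{2} - - \frac{15}{2}\right) + 9} = - \frac{40}{\left(- \frac{5}{2} + \frac{15}{2}\right) + 9} = - \frac{40}{5 + 9} = - \frac{40}{14} = \left(-40\right) \frac{1}{14} = - \frac{20}{7} \approx -2.8571$)
$91 \left(- \frac{44}{83}\right) h = 91 \left(- \frac{44}{83}\right) \left(- \frac{20}{7}\right) = \left(- \frac{4004}{83}\right) \left(- \frac{20}{7}\right) = \frac{11440}{83}$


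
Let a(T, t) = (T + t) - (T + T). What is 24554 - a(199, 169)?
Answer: 24584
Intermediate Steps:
a(T, t) = t - T (a(T, t) = (T + t) - 2*T = t - T)
24554 - a(199, 169) = 24554 - (169 - 1*199) = 24554 - (169 - 199) = 24554 - 1*(-30) = 24554 + 30 = 24584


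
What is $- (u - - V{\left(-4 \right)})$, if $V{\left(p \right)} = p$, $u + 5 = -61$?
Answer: $70$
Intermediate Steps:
$u = -66$ ($u = -5 - 61 = -66$)
$- (u - - V{\left(-4 \right)}) = - (-66 - \left(-1\right) \left(-4\right)) = - (-66 - 4) = \left(-1\right) \left(-70\right) = 70$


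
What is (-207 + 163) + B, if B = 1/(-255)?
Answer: -11221/255 ≈ -44.004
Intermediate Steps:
B = -1/255 ≈ -0.0039216
(-207 + 163) + B = (-207 + 163) - 1/255 = -44 - 1/255 = -11221/255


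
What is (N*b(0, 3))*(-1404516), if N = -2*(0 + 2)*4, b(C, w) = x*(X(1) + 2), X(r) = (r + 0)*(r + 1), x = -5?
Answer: -449445120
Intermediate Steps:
X(r) = r*(1 + r)
b(C, w) = -20 (b(C, w) = -5*(1*(1 + 1) + 2) = -5*(1*2 + 2) = -5*(2 + 2) = -5*4 = -20)
N = -16 (N = -2*2*4 = -4*4 = -16)
(N*b(0, 3))*(-1404516) = -16*(-20)*(-1404516) = 320*(-1404516) = -449445120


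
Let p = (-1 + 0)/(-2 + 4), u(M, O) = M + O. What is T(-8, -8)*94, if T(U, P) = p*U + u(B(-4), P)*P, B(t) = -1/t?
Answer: 6204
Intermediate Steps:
p = -½ (p = -1/2 = -1*½ = -½ ≈ -0.50000)
T(U, P) = -U/2 + P*(¼ + P) (T(U, P) = -U/2 + (-1/(-4) + P)*P = -U/2 + (-1*(-¼) + P)*P = -U/2 + (¼ + P)*P = -U/2 + P*(¼ + P))
T(-8, -8)*94 = ((-8)² - ½*(-8) + (¼)*(-8))*94 = (64 + 4 - 2)*94 = 66*94 = 6204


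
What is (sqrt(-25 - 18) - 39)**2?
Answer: (39 - I*sqrt(43))**2 ≈ 1478.0 - 511.48*I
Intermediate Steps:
(sqrt(-25 - 18) - 39)**2 = (sqrt(-43) - 39)**2 = (I*sqrt(43) - 39)**2 = (-39 + I*sqrt(43))**2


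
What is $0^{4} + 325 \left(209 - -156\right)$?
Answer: $118625$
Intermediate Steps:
$0^{4} + 325 \left(209 - -156\right) = 0 + 325 \left(209 + 156\right) = 0 + 325 \cdot 365 = 0 + 118625 = 118625$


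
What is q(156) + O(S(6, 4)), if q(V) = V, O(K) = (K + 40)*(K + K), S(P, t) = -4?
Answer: -132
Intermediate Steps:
O(K) = 2*K*(40 + K) (O(K) = (40 + K)*(2*K) = 2*K*(40 + K))
q(156) + O(S(6, 4)) = 156 + 2*(-4)*(40 - 4) = 156 + 2*(-4)*36 = 156 - 288 = -132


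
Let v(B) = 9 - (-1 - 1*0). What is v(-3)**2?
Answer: 100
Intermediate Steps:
v(B) = 10 (v(B) = 9 - (-1 + 0) = 9 - 1*(-1) = 9 + 1 = 10)
v(-3)**2 = 10**2 = 100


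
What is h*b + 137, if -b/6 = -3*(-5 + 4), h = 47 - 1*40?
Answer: 11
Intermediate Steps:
h = 7 (h = 47 - 40 = 7)
b = -18 (b = -(-18)*(-5 + 4) = -(-18)*(-1) = -6*3 = -18)
h*b + 137 = 7*(-18) + 137 = -126 + 137 = 11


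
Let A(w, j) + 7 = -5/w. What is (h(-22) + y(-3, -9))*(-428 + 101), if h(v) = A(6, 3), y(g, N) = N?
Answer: 11009/2 ≈ 5504.5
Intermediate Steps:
A(w, j) = -7 - 5/w
h(v) = -47/6 (h(v) = -7 - 5/6 = -7 - 5*⅙ = -7 - ⅚ = -47/6)
(h(-22) + y(-3, -9))*(-428 + 101) = (-47/6 - 9)*(-428 + 101) = -101/6*(-327) = 11009/2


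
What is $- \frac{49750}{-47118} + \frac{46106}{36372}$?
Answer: $\frac{110609153}{47604886} \approx 2.3235$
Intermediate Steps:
$- \frac{49750}{-47118} + \frac{46106}{36372} = \left(-49750\right) \left(- \frac{1}{47118}\right) + 46106 \cdot \frac{1}{36372} = \frac{24875}{23559} + \frac{23053}{18186} = \frac{110609153}{47604886}$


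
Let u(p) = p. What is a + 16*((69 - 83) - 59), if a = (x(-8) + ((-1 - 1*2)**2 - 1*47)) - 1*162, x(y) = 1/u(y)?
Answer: -10945/8 ≈ -1368.1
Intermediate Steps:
x(y) = 1/y
a = -1601/8 (a = (1/(-8) + ((-1 - 1*2)**2 - 1*47)) - 1*162 = (-1/8 + ((-1 - 2)**2 - 47)) - 162 = (-1/8 + ((-3)**2 - 47)) - 162 = (-1/8 + (9 - 47)) - 162 = (-1/8 - 38) - 162 = -305/8 - 162 = -1601/8 ≈ -200.13)
a + 16*((69 - 83) - 59) = -1601/8 + 16*((69 - 83) - 59) = -1601/8 + 16*(-14 - 59) = -1601/8 + 16*(-73) = -1601/8 - 1168 = -10945/8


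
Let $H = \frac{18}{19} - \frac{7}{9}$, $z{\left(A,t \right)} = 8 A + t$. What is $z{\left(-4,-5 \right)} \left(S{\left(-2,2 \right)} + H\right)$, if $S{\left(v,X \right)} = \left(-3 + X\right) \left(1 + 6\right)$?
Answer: $\frac{43216}{171} \approx 252.73$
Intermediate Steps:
$S{\left(v,X \right)} = -21 + 7 X$ ($S{\left(v,X \right)} = \left(-3 + X\right) 7 = -21 + 7 X$)
$z{\left(A,t \right)} = t + 8 A$
$H = \frac{29}{171}$ ($H = 18 \cdot \frac{1}{19} - \frac{7}{9} = \frac{18}{19} - \frac{7}{9} = \frac{29}{171} \approx 0.16959$)
$z{\left(-4,-5 \right)} \left(S{\left(-2,2 \right)} + H\right) = \left(-5 + 8 \left(-4\right)\right) \left(\left(-21 + 7 \cdot 2\right) + \frac{29}{171}\right) = \left(-5 - 32\right) \left(\left(-21 + 14\right) + \frac{29}{171}\right) = - 37 \left(-7 + \frac{29}{171}\right) = \left(-37\right) \left(- \frac{1168}{171}\right) = \frac{43216}{171}$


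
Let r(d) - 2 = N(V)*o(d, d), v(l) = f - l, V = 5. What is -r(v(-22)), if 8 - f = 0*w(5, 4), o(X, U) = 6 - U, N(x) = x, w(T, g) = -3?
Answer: 118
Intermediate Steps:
f = 8 (f = 8 - 0*(-3) = 8 - 1*0 = 8 + 0 = 8)
v(l) = 8 - l
r(d) = 32 - 5*d (r(d) = 2 + 5*(6 - d) = 2 + (30 - 5*d) = 32 - 5*d)
-r(v(-22)) = -(32 - 5*(8 - 1*(-22))) = -(32 - 5*(8 + 22)) = -(32 - 5*30) = -(32 - 150) = -1*(-118) = 118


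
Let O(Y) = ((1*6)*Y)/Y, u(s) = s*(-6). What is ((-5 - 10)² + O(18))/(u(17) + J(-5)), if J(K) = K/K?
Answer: -231/101 ≈ -2.2871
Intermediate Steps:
J(K) = 1
u(s) = -6*s
O(Y) = 6 (O(Y) = (6*Y)/Y = 6)
((-5 - 10)² + O(18))/(u(17) + J(-5)) = ((-5 - 10)² + 6)/(-6*17 + 1) = ((-15)² + 6)/(-102 + 1) = (225 + 6)/(-101) = 231*(-1/101) = -231/101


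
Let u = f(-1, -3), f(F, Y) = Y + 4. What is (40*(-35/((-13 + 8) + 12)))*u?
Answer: -200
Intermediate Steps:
f(F, Y) = 4 + Y
u = 1 (u = 4 - 3 = 1)
(40*(-35/((-13 + 8) + 12)))*u = (40*(-35/((-13 + 8) + 12)))*1 = (40*(-35/(-5 + 12)))*1 = (40*(-35/7))*1 = (40*(-35*1/7))*1 = (40*(-5))*1 = -200*1 = -200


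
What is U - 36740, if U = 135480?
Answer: 98740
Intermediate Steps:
U - 36740 = 135480 - 36740 = 98740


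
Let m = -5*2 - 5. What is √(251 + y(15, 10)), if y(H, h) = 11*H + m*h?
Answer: √266 ≈ 16.310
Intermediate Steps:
m = -15 (m = -10 - 5 = -15)
y(H, h) = -15*h + 11*H (y(H, h) = 11*H - 15*h = -15*h + 11*H)
√(251 + y(15, 10)) = √(251 + (-15*10 + 11*15)) = √(251 + (-150 + 165)) = √(251 + 15) = √266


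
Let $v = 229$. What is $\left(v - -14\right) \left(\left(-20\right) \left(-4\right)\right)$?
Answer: $19440$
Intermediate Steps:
$\left(v - -14\right) \left(\left(-20\right) \left(-4\right)\right) = \left(229 - -14\right) \left(\left(-20\right) \left(-4\right)\right) = \left(229 + 14\right) 80 = 243 \cdot 80 = 19440$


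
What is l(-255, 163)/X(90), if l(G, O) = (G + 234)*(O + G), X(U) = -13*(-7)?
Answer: 276/13 ≈ 21.231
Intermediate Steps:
X(U) = 91
l(G, O) = (234 + G)*(G + O)
l(-255, 163)/X(90) = ((-255)**2 + 234*(-255) + 234*163 - 255*163)/91 = (65025 - 59670 + 38142 - 41565)*(1/91) = 1932*(1/91) = 276/13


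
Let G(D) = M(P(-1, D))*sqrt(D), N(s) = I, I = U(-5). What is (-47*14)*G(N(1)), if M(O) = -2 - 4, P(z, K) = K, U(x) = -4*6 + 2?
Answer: 3948*I*sqrt(22) ≈ 18518.0*I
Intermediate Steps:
U(x) = -22 (U(x) = -24 + 2 = -22)
M(O) = -6
I = -22
N(s) = -22
G(D) = -6*sqrt(D)
(-47*14)*G(N(1)) = (-47*14)*(-6*I*sqrt(22)) = -(-3948)*I*sqrt(22) = 3948*I*sqrt(22)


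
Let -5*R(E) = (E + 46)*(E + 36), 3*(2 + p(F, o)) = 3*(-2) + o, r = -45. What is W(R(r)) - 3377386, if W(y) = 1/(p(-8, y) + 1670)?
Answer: -28143757533/8333 ≈ -3.3774e+6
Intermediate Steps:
p(F, o) = -4 + o/3 (p(F, o) = -2 + (3*(-2) + o)/3 = -2 + (-6 + o)/3 = -2 + (-2 + o/3) = -4 + o/3)
R(E) = -(36 + E)*(46 + E)/5 (R(E) = -(E + 46)*(E + 36)/5 = -(46 + E)*(36 + E)/5 = -(36 + E)*(46 + E)/5)
W(y) = 1/(1666 + y/3) (W(y) = 1/((-4 + y/3) + 1670) = 1/(1666 + y/3))
W(R(r)) - 3377386 = 3/(4998 + (-1656/5 - 82/5*(-45) - ⅕*(-45)²)) - 3377386 = 3/(4998 + (-1656/5 + 738 - ⅕*2025)) - 3377386 = 3/(4998 + (-1656/5 + 738 - 405)) - 3377386 = 3/(4998 + 9/5) - 3377386 = 3/(24999/5) - 3377386 = 3*(5/24999) - 3377386 = 5/8333 - 3377386 = -28143757533/8333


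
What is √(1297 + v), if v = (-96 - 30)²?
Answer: √17173 ≈ 131.05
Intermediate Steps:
v = 15876 (v = (-126)² = 15876)
√(1297 + v) = √(1297 + 15876) = √17173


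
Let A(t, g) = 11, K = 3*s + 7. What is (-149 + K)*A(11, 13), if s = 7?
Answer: -1331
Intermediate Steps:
K = 28 (K = 3*7 + 7 = 21 + 7 = 28)
(-149 + K)*A(11, 13) = (-149 + 28)*11 = -121*11 = -1331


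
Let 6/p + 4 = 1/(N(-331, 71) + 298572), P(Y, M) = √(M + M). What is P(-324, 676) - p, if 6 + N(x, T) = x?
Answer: 1789410/1192939 + 26*√2 ≈ 38.270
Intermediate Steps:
N(x, T) = -6 + x
P(Y, M) = √2*√M (P(Y, M) = √(2*M) = √2*√M)
p = -1789410/1192939 (p = 6/(-4 + 1/((-6 - 331) + 298572)) = 6/(-4 + 1/(-337 + 298572)) = 6/(-4 + 1/298235) = 6/(-1192939/298235) = 6*(-298235/1192939) = -1789410/1192939 ≈ -1.5000)
P(-324, 676) - p = √2*√676 - 1*(-1789410/1192939) = √2*26 + 1789410/1192939 = 26*√2 + 1789410/1192939 = 1789410/1192939 + 26*√2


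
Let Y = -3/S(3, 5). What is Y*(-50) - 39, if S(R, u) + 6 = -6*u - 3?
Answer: -557/13 ≈ -42.846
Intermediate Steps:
S(R, u) = -9 - 6*u (S(R, u) = -6 + (-6*u - 3) = -6 + (-3 - 6*u) = -9 - 6*u)
Y = 1/13 (Y = -3/(-9 - 6*5) = -3/(-9 - 30) = -3/(-39) = -3*(-1/39) = 1/13 ≈ 0.076923)
Y*(-50) - 39 = (1/13)*(-50) - 39 = -50/13 - 39 = -557/13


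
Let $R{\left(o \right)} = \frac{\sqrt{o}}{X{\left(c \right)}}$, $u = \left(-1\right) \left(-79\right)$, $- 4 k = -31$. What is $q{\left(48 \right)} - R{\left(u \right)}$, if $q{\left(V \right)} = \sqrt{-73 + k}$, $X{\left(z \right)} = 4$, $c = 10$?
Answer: $- \frac{\sqrt{79}}{4} + \frac{3 i \sqrt{29}}{2} \approx -2.222 + 8.0777 i$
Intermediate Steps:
$k = \frac{31}{4}$ ($k = \left(- \frac{1}{4}\right) \left(-31\right) = \frac{31}{4} \approx 7.75$)
$u = 79$
$q{\left(V \right)} = \frac{3 i \sqrt{29}}{2}$ ($q{\left(V \right)} = \sqrt{-73 + \frac{31}{4}} = \sqrt{- \frac{261}{4}} = \frac{3 i \sqrt{29}}{2}$)
$R{\left(o \right)} = \frac{\sqrt{o}}{4}$
$q{\left(48 \right)} - R{\left(u \right)} = \frac{3 i \sqrt{29}}{2} - \frac{\sqrt{79}}{4} = - \frac{\sqrt{79}}{4} + \frac{3 i \sqrt{29}}{2}$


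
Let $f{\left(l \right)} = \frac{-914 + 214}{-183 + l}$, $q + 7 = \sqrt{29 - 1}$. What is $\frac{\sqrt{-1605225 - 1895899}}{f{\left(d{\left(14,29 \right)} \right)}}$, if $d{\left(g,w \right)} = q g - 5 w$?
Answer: $\frac{i \sqrt{875281} \left(213 - 14 \sqrt{7}\right)}{175} \approx 940.69 i$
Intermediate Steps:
$q = -7 + 2 \sqrt{7}$ ($q = -7 + \sqrt{29 - 1} = -7 + \sqrt{28} = -7 + 2 \sqrt{7} \approx -1.7085$)
$d{\left(g,w \right)} = - 5 w + g \left(-7 + 2 \sqrt{7}\right)$ ($d{\left(g,w \right)} = \left(-7 + 2 \sqrt{7}\right) g - 5 w = g \left(-7 + 2 \sqrt{7}\right) - 5 w = - 5 w + g \left(-7 + 2 \sqrt{7}\right)$)
$f{\left(l \right)} = - \frac{700}{-183 + l}$
$\frac{\sqrt{-1605225 - 1895899}}{f{\left(d{\left(14,29 \right)} \right)}} = \frac{\sqrt{-1605225 - 1895899}}{\left(-700\right) \frac{1}{-183 - \left(145 + 14 \left(7 - 2 \sqrt{7}\right)\right)}} = \frac{\sqrt{-3501124}}{\left(-700\right) \frac{1}{-183 - \left(243 - 28 \sqrt{7}\right)}} = \frac{2 i \sqrt{875281}}{\left(-700\right) \frac{1}{-183 - \left(243 - 28 \sqrt{7}\right)}} = \frac{2 i \sqrt{875281}}{\left(-700\right) \frac{1}{-426 + 28 \sqrt{7}}} = 2 i \sqrt{875281} \left(\frac{213}{350} - \frac{\sqrt{7}}{25}\right)$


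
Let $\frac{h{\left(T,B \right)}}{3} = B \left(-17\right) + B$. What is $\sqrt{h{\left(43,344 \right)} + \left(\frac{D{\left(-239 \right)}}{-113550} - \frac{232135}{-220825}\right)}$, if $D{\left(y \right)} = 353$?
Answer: $\frac{i \sqrt{5490823338816979314}}{18236130} \approx 128.49 i$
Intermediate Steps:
$h{\left(T,B \right)} = - 48 B$ ($h{\left(T,B \right)} = 3 \left(B \left(-17\right) + B\right) = 3 \left(- 17 B + B\right) = 3 \left(- 16 B\right) = - 48 B$)
$\sqrt{h{\left(43,344 \right)} + \left(\frac{D{\left(-239 \right)}}{-113550} - \frac{232135}{-220825}\right)} = \sqrt{\left(-48\right) 344 + \left(\frac{353}{-113550} - \frac{232135}{-220825}\right)} = \sqrt{-16512 + \left(353 \left(- \frac{1}{113550}\right) - - \frac{46427}{44165}\right)} = \sqrt{-16512 + \left(- \frac{353}{113550} + \frac{46427}{44165}\right)} = \sqrt{-16512 + \frac{1051239121}{1002987150}} = \sqrt{- \frac{16560272581679}{1002987150}} = \frac{i \sqrt{5490823338816979314}}{18236130}$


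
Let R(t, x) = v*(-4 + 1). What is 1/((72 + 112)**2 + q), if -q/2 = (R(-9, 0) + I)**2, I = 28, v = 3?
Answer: 1/33134 ≈ 3.0180e-5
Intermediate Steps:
R(t, x) = -9 (R(t, x) = 3*(-4 + 1) = 3*(-3) = -9)
q = -722 (q = -2*(-9 + 28)**2 = -2*19**2 = -2*361 = -722)
1/((72 + 112)**2 + q) = 1/((72 + 112)**2 - 722) = 1/(184**2 - 722) = 1/(33856 - 722) = 1/33134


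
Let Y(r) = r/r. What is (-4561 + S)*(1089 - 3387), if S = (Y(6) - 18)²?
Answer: 9817056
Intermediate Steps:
Y(r) = 1
S = 289 (S = (1 - 18)² = (-17)² = 289)
(-4561 + S)*(1089 - 3387) = (-4561 + 289)*(1089 - 3387) = -4272*(-2298) = 9817056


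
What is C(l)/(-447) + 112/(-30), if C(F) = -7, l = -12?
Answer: -8309/2235 ≈ -3.7177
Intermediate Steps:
C(l)/(-447) + 112/(-30) = -7/(-447) + 112/(-30) = -7*(-1/447) + 112*(-1/30) = 7/447 - 56/15 = -8309/2235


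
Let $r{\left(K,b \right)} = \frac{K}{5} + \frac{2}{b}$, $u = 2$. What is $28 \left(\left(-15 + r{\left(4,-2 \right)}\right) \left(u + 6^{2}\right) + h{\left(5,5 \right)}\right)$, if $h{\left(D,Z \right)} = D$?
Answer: $- \frac{80164}{5} \approx -16033.0$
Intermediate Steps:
$r{\left(K,b \right)} = \frac{2}{b} + \frac{K}{5}$ ($r{\left(K,b \right)} = K \frac{1}{5} + \frac{2}{b} = \frac{K}{5} + \frac{2}{b} = \frac{2}{b} + \frac{K}{5}$)
$28 \left(\left(-15 + r{\left(4,-2 \right)}\right) \left(u + 6^{2}\right) + h{\left(5,5 \right)}\right) = 28 \left(\left(-15 + \left(\frac{2}{-2} + \frac{1}{5} \cdot 4\right)\right) \left(2 + 6^{2}\right) + 5\right) = 28 \left(\left(-15 + \left(2 \left(- \frac{1}{2}\right) + \frac{4}{5}\right)\right) \left(2 + 36\right) + 5\right) = 28 \left(\left(-15 + \left(-1 + \frac{4}{5}\right)\right) 38 + 5\right) = 28 \left(\left(-15 - \frac{1}{5}\right) 38 + 5\right) = 28 \left(\left(- \frac{76}{5}\right) 38 + 5\right) = 28 \left(- \frac{2888}{5} + 5\right) = 28 \left(- \frac{2863}{5}\right) = - \frac{80164}{5}$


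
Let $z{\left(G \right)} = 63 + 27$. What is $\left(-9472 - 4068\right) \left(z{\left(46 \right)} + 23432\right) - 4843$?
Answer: $-318492723$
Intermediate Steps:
$z{\left(G \right)} = 90$
$\left(-9472 - 4068\right) \left(z{\left(46 \right)} + 23432\right) - 4843 = \left(-9472 - 4068\right) \left(90 + 23432\right) - 4843 = \left(-13540\right) 23522 - 4843 = -318487880 - 4843 = -318492723$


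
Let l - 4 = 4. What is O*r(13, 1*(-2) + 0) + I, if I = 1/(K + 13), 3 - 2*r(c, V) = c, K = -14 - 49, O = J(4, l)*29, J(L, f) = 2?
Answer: -14501/50 ≈ -290.02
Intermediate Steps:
l = 8 (l = 4 + 4 = 8)
O = 58 (O = 2*29 = 58)
K = -63
r(c, V) = 3/2 - c/2
I = -1/50 (I = 1/(-63 + 13) = 1/(-50) = -1/50 ≈ -0.020000)
O*r(13, 1*(-2) + 0) + I = 58*(3/2 - 1/2*13) - 1/50 = 58*(3/2 - 13/2) - 1/50 = 58*(-5) - 1/50 = -290 - 1/50 = -14501/50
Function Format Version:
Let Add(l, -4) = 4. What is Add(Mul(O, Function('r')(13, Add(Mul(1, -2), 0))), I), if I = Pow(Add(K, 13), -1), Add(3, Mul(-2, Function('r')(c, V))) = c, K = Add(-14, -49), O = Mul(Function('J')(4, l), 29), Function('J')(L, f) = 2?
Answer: Rational(-14501, 50) ≈ -290.02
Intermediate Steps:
l = 8 (l = Add(4, 4) = 8)
O = 58 (O = Mul(2, 29) = 58)
K = -63
Function('r')(c, V) = Add(Rational(3, 2), Mul(Rational(-1, 2), c))
I = Rational(-1, 50) (I = Pow(Add(-63, 13), -1) = Pow(-50, -1) = Rational(-1, 50) ≈ -0.020000)
Add(Mul(O, Function('r')(13, Add(Mul(1, -2), 0))), I) = Add(Mul(58, Add(Rational(3, 2), Mul(Rational(-1, 2), 13))), Rational(-1, 50)) = Add(Mul(58, Add(Rational(3, 2), Rational(-13, 2))), Rational(-1, 50)) = Add(Mul(58, -5), Rational(-1, 50)) = Add(-290, Rational(-1, 50)) = Rational(-14501, 50)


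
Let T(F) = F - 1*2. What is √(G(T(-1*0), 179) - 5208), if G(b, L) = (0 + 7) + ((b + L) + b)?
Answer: I*√5026 ≈ 70.894*I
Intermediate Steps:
T(F) = -2 + F (T(F) = F - 2 = -2 + F)
G(b, L) = 7 + L + 2*b (G(b, L) = 7 + ((L + b) + b) = 7 + (L + 2*b) = 7 + L + 2*b)
√(G(T(-1*0), 179) - 5208) = √((7 + 179 + 2*(-2 - 1*0)) - 5208) = √((7 + 179 + 2*(-2 + 0)) - 5208) = √((7 + 179 + 2*(-2)) - 5208) = √((7 + 179 - 4) - 5208) = √(182 - 5208) = √(-5026) = I*√5026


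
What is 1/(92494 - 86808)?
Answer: 1/5686 ≈ 0.00017587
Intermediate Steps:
1/(92494 - 86808) = 1/5686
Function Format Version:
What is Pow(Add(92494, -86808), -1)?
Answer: Rational(1, 5686) ≈ 0.00017587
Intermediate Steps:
Pow(Add(92494, -86808), -1) = Pow(5686, -1) = Rational(1, 5686)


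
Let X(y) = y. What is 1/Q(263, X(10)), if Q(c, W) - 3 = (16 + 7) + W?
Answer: 1/36 ≈ 0.027778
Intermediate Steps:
Q(c, W) = 26 + W (Q(c, W) = 3 + ((16 + 7) + W) = 3 + (23 + W) = 26 + W)
1/Q(263, X(10)) = 1/(26 + 10) = 1/36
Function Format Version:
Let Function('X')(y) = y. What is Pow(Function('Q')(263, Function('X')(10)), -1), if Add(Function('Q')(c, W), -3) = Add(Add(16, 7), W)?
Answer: Rational(1, 36) ≈ 0.027778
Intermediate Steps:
Function('Q')(c, W) = Add(26, W) (Function('Q')(c, W) = Add(3, Add(Add(16, 7), W)) = Add(3, Add(23, W)) = Add(26, W))
Pow(Function('Q')(263, Function('X')(10)), -1) = Pow(Add(26, 10), -1) = Pow(36, -1) = Rational(1, 36)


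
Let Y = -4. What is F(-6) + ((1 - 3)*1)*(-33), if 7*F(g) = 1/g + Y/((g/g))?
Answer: 2747/42 ≈ 65.405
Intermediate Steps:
F(g) = -4/7 + 1/(7*g) (F(g) = (1/g - 4/(g/g))/7 = (1/g - 4/1)/7 = (1/g - 4*1)/7 = (1/g - 4)/7 = (-4 + 1/g)/7 = -4/7 + 1/(7*g))
F(-6) + ((1 - 3)*1)*(-33) = (1/7)*(1 - 4*(-6))/(-6) + ((1 - 3)*1)*(-33) = (1/7)*(-1/6)*(1 + 24) - 2*1*(-33) = (1/7)*(-1/6)*25 - 2*(-33) = -25/42 + 66 = 2747/42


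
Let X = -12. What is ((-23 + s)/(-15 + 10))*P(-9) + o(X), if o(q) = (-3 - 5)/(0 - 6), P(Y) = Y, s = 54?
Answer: 857/15 ≈ 57.133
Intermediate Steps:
o(q) = 4/3 (o(q) = -8/(-6) = -8*(-1/6) = 4/3)
((-23 + s)/(-15 + 10))*P(-9) + o(X) = ((-23 + 54)/(-15 + 10))*(-9) + 4/3 = (31/(-5))*(-9) + 4/3 = (31*(-1/5))*(-9) + 4/3 = -31/5*(-9) + 4/3 = 279/5 + 4/3 = 857/15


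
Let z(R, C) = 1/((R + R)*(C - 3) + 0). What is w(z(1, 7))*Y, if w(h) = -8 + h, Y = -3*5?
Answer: 945/8 ≈ 118.13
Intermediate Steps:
z(R, C) = 1/(2*R*(-3 + C)) (z(R, C) = 1/((2*R)*(-3 + C) + 0) = 1/(2*R*(-3 + C) + 0) = 1/(2*R*(-3 + C)))
Y = -15
w(z(1, 7))*Y = (-8 + (1/2)/(1*(-3 + 7)))*(-15) = (-8 + (1/2)*1/4)*(-15) = (-8 + (1/2)*1*(1/4))*(-15) = (-8 + 1/8)*(-15) = -63/8*(-15) = 945/8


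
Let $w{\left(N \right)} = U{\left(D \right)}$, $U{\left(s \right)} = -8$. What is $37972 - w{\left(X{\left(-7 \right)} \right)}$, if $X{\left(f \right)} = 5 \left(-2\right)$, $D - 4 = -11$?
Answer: $37980$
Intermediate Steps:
$D = -7$ ($D = 4 - 11 = -7$)
$X{\left(f \right)} = -10$
$w{\left(N \right)} = -8$
$37972 - w{\left(X{\left(-7 \right)} \right)} = 37972 - -8 = 37972 + 8 = 37980$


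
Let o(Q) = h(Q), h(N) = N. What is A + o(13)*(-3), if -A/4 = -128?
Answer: 473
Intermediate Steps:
A = 512 (A = -4*(-128) = 512)
o(Q) = Q
A + o(13)*(-3) = 512 + 13*(-3) = 512 - 39 = 473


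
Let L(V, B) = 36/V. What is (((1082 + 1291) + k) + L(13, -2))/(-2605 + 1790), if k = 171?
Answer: -33108/10595 ≈ -3.1249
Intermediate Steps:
(((1082 + 1291) + k) + L(13, -2))/(-2605 + 1790) = (((1082 + 1291) + 171) + 36/13)/(-2605 + 1790) = ((2373 + 171) + 36*(1/13))/(-815) = (2544 + 36/13)*(-1/815) = (33108/13)*(-1/815) = -33108/10595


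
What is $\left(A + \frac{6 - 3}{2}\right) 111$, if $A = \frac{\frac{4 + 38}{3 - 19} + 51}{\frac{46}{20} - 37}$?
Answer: $\frac{16317}{1388} \approx 11.756$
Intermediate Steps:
$A = - \frac{1935}{1388}$ ($A = \frac{\frac{42}{-16} + 51}{46 \cdot \frac{1}{20} - 37} = \frac{42 \left(- \frac{1}{16}\right) + 51}{\frac{23}{10} - 37} = \frac{- \frac{21}{8} + 51}{- \frac{347}{10}} = \frac{387}{8} \left(- \frac{10}{347}\right) = - \frac{1935}{1388} \approx -1.3941$)
$\left(A + \frac{6 - 3}{2}\right) 111 = \left(- \frac{1935}{1388} + \frac{6 - 3}{2}\right) 111 = \left(- \frac{1935}{1388} + \frac{1}{2} \cdot 3\right) 111 = \left(- \frac{1935}{1388} + \frac{3}{2}\right) 111 = \frac{147}{1388} \cdot 111 = \frac{16317}{1388}$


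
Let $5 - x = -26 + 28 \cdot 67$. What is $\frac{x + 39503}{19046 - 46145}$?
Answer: $- \frac{37658}{27099} \approx -1.3896$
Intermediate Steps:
$x = -1845$ ($x = 5 - \left(-26 + 28 \cdot 67\right) = 5 - \left(-26 + 1876\right) = 5 - 1850 = -1845$)
$\frac{x + 39503}{19046 - 46145} = \frac{-1845 + 39503}{19046 - 46145} = \frac{37658}{-27099} = 37658 \left(- \frac{1}{27099}\right) = - \frac{37658}{27099}$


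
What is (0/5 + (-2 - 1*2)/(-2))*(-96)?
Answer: -192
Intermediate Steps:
(0/5 + (-2 - 1*2)/(-2))*(-96) = (0*(1/5) + (-2 - 2)*(-1/2))*(-96) = (0 - 4*(-1/2))*(-96) = (0 + 2)*(-96) = 2*(-96) = -192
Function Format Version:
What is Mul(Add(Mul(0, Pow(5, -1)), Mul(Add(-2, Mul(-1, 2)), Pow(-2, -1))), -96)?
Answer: -192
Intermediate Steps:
Mul(Add(Mul(0, Pow(5, -1)), Mul(Add(-2, Mul(-1, 2)), Pow(-2, -1))), -96) = Mul(Add(Mul(0, Rational(1, 5)), Mul(Add(-2, -2), Rational(-1, 2))), -96) = Mul(Add(0, Mul(-4, Rational(-1, 2))), -96) = Mul(Add(0, 2), -96) = Mul(2, -96) = -192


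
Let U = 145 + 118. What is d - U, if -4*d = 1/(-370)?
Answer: -389239/1480 ≈ -263.00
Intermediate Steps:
U = 263
d = 1/1480 (d = -1/4/(-370) = -1/4*(-1/370) = 1/1480 ≈ 0.00067568)
d - U = 1/1480 - 1*263 = 1/1480 - 263 = -389239/1480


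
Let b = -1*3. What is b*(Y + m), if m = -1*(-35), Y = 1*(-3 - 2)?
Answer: -90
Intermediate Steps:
Y = -5 (Y = 1*(-5) = -5)
m = 35
b = -3
b*(Y + m) = -3*(-5 + 35) = -3*30 = -90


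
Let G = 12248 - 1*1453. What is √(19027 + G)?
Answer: √29822 ≈ 172.69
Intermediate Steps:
G = 10795 (G = 12248 - 1453 = 10795)
√(19027 + G) = √(19027 + 10795) = √29822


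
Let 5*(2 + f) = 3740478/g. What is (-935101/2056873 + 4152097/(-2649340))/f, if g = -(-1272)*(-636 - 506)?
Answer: 666859531263367046/829515397994852023 ≈ 0.80392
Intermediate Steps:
g = -1452624 (g = -(-1272)*(-1142) = -1*1452624 = -1452624)
f = -3044453/1210520 (f = -2 + (3740478/(-1452624))/5 = -2 + (3740478*(-1/1452624))/5 = -2 + (⅕)*(-623413/242104) = -2 - 623413/1210520 = -3044453/1210520 ≈ -2.5150)
(-935101/2056873 + 4152097/(-2649340))/f = (-935101/2056873 + 4152097/(-2649340))/(-3044453/1210520) = (-935101*1/2056873 + 4152097*(-1/2649340))*(-1210520/3044453) = (-935101/2056873 - 4152097/2649340)*(-1210520/3044453) = -11017736696021/5449355913820*(-1210520/3044453) = 666859531263367046/829515397994852023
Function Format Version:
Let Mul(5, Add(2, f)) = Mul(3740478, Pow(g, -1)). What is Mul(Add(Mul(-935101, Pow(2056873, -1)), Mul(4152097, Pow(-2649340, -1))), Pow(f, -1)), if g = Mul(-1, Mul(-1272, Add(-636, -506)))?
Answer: Rational(666859531263367046, 829515397994852023) ≈ 0.80392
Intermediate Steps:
g = -1452624 (g = Mul(-1, Mul(-1272, -1142)) = Mul(-1, 1452624) = -1452624)
f = Rational(-3044453, 1210520) (f = Add(-2, Mul(Rational(1, 5), Mul(3740478, Pow(-1452624, -1)))) = Add(-2, Mul(Rational(1, 5), Mul(3740478, Rational(-1, 1452624)))) = Add(-2, Mul(Rational(1, 5), Rational(-623413, 242104))) = Add(-2, Rational(-623413, 1210520)) = Rational(-3044453, 1210520) ≈ -2.5150)
Mul(Add(Mul(-935101, Pow(2056873, -1)), Mul(4152097, Pow(-2649340, -1))), Pow(f, -1)) = Mul(Add(Mul(-935101, Pow(2056873, -1)), Mul(4152097, Pow(-2649340, -1))), Pow(Rational(-3044453, 1210520), -1)) = Mul(Add(Mul(-935101, Rational(1, 2056873)), Mul(4152097, Rational(-1, 2649340))), Rational(-1210520, 3044453)) = Mul(Add(Rational(-935101, 2056873), Rational(-4152097, 2649340)), Rational(-1210520, 3044453)) = Mul(Rational(-11017736696021, 5449355913820), Rational(-1210520, 3044453)) = Rational(666859531263367046, 829515397994852023)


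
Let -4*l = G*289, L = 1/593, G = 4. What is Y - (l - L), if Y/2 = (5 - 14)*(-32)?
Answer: 512946/593 ≈ 865.00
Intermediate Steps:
L = 1/593 ≈ 0.0016863
l = -289 ≈ -289.00
Y = 576 (Y = 2*((5 - 14)*(-32)) = 2*(-9*(-32)) = 2*288 = 576)
Y - (l - L) = 576 - (-289 - 1*1/593) = 576 - (-289 - 1/593) = 576 - 1*(-171378/593) = 576 + 171378/593 = 512946/593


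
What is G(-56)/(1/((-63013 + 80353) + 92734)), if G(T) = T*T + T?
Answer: 339027920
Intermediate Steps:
G(T) = T + T² (G(T) = T² + T = T + T²)
G(-56)/(1/((-63013 + 80353) + 92734)) = (-56*(1 - 56))/(1/((-63013 + 80353) + 92734)) = (-56*(-55))/(1/(17340 + 92734)) = 3080/(1/110074) = 3080*110074 = 339027920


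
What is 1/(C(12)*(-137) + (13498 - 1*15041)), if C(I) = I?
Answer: -1/3187 ≈ -0.00031377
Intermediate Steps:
1/(C(12)*(-137) + (13498 - 1*15041)) = 1/(12*(-137) + (13498 - 1*15041)) = 1/(-1644 + (13498 - 15041)) = 1/(-1644 - 1543) = 1/(-3187) = -1/3187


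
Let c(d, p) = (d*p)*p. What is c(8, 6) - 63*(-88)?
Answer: 5832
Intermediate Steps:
c(d, p) = d*p²
c(8, 6) - 63*(-88) = 8*6² - 63*(-88) = 8*36 + 5544 = 288 + 5544 = 5832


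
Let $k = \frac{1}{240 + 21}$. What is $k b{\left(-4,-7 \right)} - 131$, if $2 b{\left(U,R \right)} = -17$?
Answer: $- \frac{68399}{522} \approx -131.03$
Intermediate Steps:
$b{\left(U,R \right)} = - \frac{17}{2}$ ($b{\left(U,R \right)} = \frac{1}{2} \left(-17\right) = - \frac{17}{2}$)
$k = \frac{1}{261} \approx 0.0038314$
$k b{\left(-4,-7 \right)} - 131 = \frac{1}{261} \left(- \frac{17}{2}\right) - 131 = - \frac{17}{522} - 131 = - \frac{68399}{522}$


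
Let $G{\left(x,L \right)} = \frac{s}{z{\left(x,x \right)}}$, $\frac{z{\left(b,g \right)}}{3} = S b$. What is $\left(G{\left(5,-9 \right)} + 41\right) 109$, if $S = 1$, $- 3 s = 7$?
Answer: $\frac{200342}{45} \approx 4452.0$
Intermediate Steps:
$s = - \frac{7}{3}$ ($s = \left(- \frac{1}{3}\right) 7 = - \frac{7}{3} \approx -2.3333$)
$z{\left(b,g \right)} = 3 b$ ($z{\left(b,g \right)} = 3 \cdot 1 b = 3 b$)
$G{\left(x,L \right)} = - \frac{7}{9 x}$ ($G{\left(x,L \right)} = - \frac{7}{3 \cdot 3 x} = - \frac{7 \frac{1}{3 x}}{3} = - \frac{7}{9 x}$)
$\left(G{\left(5,-9 \right)} + 41\right) 109 = \left(- \frac{7}{9 \cdot 5} + 41\right) 109 = \left(\left(- \frac{7}{9}\right) \frac{1}{5} + 41\right) 109 = \left(- \frac{7}{45} + 41\right) 109 = \frac{1838}{45} \cdot 109 = \frac{200342}{45}$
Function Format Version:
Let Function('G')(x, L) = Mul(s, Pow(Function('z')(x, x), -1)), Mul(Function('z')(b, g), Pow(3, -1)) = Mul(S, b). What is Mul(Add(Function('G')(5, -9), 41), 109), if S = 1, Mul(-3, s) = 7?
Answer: Rational(200342, 45) ≈ 4452.0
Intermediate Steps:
s = Rational(-7, 3) (s = Mul(Rational(-1, 3), 7) = Rational(-7, 3) ≈ -2.3333)
Function('z')(b, g) = Mul(3, b) (Function('z')(b, g) = Mul(3, Mul(1, b)) = Mul(3, b))
Function('G')(x, L) = Mul(Rational(-7, 9), Pow(x, -1)) (Function('G')(x, L) = Mul(Rational(-7, 3), Pow(Mul(3, x), -1)) = Mul(Rational(-7, 3), Mul(Rational(1, 3), Pow(x, -1))) = Mul(Rational(-7, 9), Pow(x, -1)))
Mul(Add(Function('G')(5, -9), 41), 109) = Mul(Add(Mul(Rational(-7, 9), Pow(5, -1)), 41), 109) = Mul(Add(Mul(Rational(-7, 9), Rational(1, 5)), 41), 109) = Mul(Add(Rational(-7, 45), 41), 109) = Mul(Rational(1838, 45), 109) = Rational(200342, 45)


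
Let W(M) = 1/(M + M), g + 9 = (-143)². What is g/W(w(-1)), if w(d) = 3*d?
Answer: -122640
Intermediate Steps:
g = 20440 (g = -9 + (-143)² = -9 + 20449 = 20440)
W(M) = 1/(2*M)
g/W(w(-1)) = 20440/((1/(2*((3*(-1)))))) = 20440/(((½)/(-3))) = 20440/(((½)*(-⅓))) = 20440/(-⅙) = 20440*(-6) = -122640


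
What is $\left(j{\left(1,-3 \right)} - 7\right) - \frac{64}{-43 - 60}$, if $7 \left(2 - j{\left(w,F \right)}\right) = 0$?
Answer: $- \frac{451}{103} \approx -4.3786$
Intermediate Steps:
$j{\left(w,F \right)} = 2$ ($j{\left(w,F \right)} = 2 - 0 = 2 + 0 = 2$)
$\left(j{\left(1,-3 \right)} - 7\right) - \frac{64}{-43 - 60} = \left(2 - 7\right) - \frac{64}{-43 - 60} = \left(2 - 7\right) - \frac{64}{-103} = -5 - - \frac{64}{103} = -5 + \frac{64}{103} = - \frac{451}{103}$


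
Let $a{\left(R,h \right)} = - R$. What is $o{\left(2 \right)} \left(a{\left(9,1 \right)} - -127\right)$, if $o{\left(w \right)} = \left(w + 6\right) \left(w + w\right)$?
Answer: $3776$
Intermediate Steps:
$o{\left(w \right)} = 2 w \left(6 + w\right)$ ($o{\left(w \right)} = \left(6 + w\right) 2 w = 2 w \left(6 + w\right)$)
$o{\left(2 \right)} \left(a{\left(9,1 \right)} - -127\right) = 2 \cdot 2 \left(6 + 2\right) \left(\left(-1\right) 9 - -127\right) = 2 \cdot 2 \cdot 8 \left(-9 + 127\right) = 32 \cdot 118 = 3776$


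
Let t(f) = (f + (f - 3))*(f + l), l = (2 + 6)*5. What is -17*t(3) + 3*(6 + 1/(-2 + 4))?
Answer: -4347/2 ≈ -2173.5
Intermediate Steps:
l = 40 (l = 8*5 = 40)
t(f) = (-3 + 2*f)*(40 + f) (t(f) = (f + (f - 3))*(f + 40) = (f + (-3 + f))*(40 + f) = (-3 + 2*f)*(40 + f))
-17*t(3) + 3*(6 + 1/(-2 + 4)) = -17*(-120 + 2*3**2 + 77*3) + 3*(6 + 1/(-2 + 4)) = -17*(-120 + 2*9 + 231) + 3*(6 + 1/2) = -17*(-120 + 18 + 231) + 3*(6 + 1/2) = -17*129 + 3*(13/2) = -2193 + 39/2 = -4347/2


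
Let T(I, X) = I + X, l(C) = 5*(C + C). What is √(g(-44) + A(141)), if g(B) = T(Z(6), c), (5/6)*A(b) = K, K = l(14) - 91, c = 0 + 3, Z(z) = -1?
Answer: 4*√95/5 ≈ 7.7974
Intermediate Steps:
l(C) = 10*C (l(C) = 5*(2*C) = 10*C)
c = 3
K = 49 (K = 10*14 - 91 = 140 - 91 = 49)
A(b) = 294/5 (A(b) = (6/5)*49 = 294/5)
g(B) = 2 (g(B) = -1 + 3 = 2)
√(g(-44) + A(141)) = √(2 + 294/5) = √(304/5) = 4*√95/5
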